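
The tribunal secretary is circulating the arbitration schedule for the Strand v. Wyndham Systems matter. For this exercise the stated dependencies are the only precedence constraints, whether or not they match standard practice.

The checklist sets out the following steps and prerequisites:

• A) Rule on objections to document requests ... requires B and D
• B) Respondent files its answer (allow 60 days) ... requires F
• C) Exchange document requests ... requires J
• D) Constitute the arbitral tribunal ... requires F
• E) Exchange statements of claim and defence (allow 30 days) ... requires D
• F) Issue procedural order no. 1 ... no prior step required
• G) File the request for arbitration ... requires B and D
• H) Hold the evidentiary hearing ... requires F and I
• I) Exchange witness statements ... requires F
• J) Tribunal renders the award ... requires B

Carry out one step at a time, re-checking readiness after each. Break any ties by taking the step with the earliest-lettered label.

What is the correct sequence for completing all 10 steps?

F, B, D, A, E, G, I, H, J, C

F is the only step with nothing outstanding, so it goes first.
Ready: B, D and I. B has the earlier label → B.
D, I and J are all available; D has the earlier label → D.
A, E and G now also ready, so the ready set is {A, E, G, I, J}; A has the earlier label → A.
E, G, I and J are all available; E has the earlier label → E.
Now G, I and J have their prerequisites met. G has the earlier label, so G next.
Now I and J have their prerequisites met. I has the earlier label, so I next.
H now also ready, so the ready set is {H, J}; H has the earlier label → H.
J is the only step now ready → J.
C is the only step now ready → C.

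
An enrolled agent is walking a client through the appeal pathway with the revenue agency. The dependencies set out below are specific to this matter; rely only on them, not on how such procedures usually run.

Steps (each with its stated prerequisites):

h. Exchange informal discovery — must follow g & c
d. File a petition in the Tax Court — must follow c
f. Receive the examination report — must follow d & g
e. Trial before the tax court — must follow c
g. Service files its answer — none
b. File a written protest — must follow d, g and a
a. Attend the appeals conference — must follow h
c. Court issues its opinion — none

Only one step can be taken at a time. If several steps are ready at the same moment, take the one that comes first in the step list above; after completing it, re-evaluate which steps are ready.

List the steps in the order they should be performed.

g, c, h, d, f, e, a, b

g and c have no prerequisites; g is listed earlier, so g is first.
Next only c has its prerequisites met → c.
Ready: h, d and e. h is listed earlier → h.
a now also ready, so the ready set is {d, e, a}; d is listed earlier → d.
Ready: f, e and a. f is listed earlier → f.
Now e and a have their prerequisites met. e is listed earlier, so e next.
Next only a has its prerequisites met → a.
b is the only step now ready → b.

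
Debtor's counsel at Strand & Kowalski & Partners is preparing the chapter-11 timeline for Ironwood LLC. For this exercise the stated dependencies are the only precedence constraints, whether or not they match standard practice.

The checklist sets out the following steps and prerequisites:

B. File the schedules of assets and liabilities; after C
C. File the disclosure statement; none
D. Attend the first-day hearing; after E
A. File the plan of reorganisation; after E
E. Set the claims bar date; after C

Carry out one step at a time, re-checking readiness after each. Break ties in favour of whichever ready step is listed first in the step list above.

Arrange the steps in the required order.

C, B, E, D, A

C has no prerequisites → C first.
Now B and E have their prerequisites met. B is listed earlier, so B next.
E is the only step now ready → E.
D and A are both available; D is listed earlier → D.
A is the only step now ready → A.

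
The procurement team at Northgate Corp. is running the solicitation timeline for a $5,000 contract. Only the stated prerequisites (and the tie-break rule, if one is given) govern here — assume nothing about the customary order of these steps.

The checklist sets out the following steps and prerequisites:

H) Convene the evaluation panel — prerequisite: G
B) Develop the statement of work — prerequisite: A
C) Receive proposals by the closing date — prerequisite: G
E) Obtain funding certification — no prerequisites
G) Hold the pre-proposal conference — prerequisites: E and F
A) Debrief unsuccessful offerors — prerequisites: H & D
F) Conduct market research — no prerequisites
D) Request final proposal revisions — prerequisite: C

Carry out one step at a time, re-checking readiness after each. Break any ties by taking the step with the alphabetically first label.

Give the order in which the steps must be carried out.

E F G C D H A B

Nothing is required for E and F. E has the earlier label → E first.
F is the only step now ready → F.
That leaves G as the only ready step → G.
Now C and H have their prerequisites met. C has the earlier label, so C next.
Now D and H have their prerequisites met. D has the earlier label, so D next.
H needed G, now all done → H.
A needed D and H, now all done → A.
B needed A, now all done → B.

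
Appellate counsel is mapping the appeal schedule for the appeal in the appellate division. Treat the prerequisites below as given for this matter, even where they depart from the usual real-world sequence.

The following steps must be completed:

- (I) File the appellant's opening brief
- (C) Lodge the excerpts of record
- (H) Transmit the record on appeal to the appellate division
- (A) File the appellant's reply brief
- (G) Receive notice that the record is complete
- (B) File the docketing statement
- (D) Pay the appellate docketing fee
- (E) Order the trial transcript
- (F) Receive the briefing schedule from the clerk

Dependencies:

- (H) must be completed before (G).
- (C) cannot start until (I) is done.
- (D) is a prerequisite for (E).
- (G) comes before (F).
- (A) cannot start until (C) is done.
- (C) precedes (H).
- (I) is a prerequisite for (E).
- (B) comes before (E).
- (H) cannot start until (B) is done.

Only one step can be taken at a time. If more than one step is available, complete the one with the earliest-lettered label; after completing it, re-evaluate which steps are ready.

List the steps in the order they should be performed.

(B), (D) and (I) have no prerequisites; (B) has the earlier label, so (B) is first.
Now (D) and (I) have their prerequisites met. (D) has the earlier label, so (D) next.
Next only (I) has its prerequisites met → (I).
(C) and (E) are both available; (C) has the earlier label → (C).
(A) and (H) now also ready, so the ready set is {(A), (E), (H)}; (A) has the earlier label → (A).
Now (E) and (H) have their prerequisites met. (E) has the earlier label, so (E) next.
That leaves (H) as the only ready step → (H).
(G) is the only step now ready → (G).
That leaves (F) as the only ready step → (F).

(B) (D) (I) (C) (A) (E) (H) (G) (F)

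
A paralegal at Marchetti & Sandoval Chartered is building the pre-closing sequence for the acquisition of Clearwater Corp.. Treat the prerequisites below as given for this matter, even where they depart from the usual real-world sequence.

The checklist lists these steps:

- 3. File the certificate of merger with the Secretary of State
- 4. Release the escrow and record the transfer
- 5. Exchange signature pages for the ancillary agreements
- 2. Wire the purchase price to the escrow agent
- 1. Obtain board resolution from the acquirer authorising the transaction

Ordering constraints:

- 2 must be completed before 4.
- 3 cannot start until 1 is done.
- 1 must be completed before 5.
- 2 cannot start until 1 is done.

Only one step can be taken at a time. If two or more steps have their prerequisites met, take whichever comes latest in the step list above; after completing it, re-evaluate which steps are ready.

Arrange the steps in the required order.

1 has no prerequisites → 1 first.
Now 2, 5 and 3 have their prerequisites met. 2 is listed later, so 2 next.
Now 5, 4 and 3 have their prerequisites met. 5 is listed later, so 5 next.
Ready: 4 and 3. 4 is listed later → 4.
That leaves 3 as the only ready step → 3.

1 2 5 4 3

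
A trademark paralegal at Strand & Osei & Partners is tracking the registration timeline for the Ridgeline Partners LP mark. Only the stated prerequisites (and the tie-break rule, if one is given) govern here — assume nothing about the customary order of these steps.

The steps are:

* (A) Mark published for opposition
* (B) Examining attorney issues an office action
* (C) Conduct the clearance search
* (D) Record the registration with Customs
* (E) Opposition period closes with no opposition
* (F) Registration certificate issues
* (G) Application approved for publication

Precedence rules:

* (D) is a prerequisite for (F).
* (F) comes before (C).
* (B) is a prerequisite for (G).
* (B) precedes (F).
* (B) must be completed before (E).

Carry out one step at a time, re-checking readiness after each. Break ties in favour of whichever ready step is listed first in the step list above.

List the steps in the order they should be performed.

(A) (B) (D) (E) (F) (C) (G)

(A), (B) and (D) have no prerequisites; (A) is listed earlier, so (A) is first.
Now (B) and (D) have their prerequisites met. (B) is listed earlier, so (B) next.
(D), (E) and (G) are all available; (D) is listed earlier → (D).
(F) now also ready, so the ready set is {(E), (F), (G)}; (E) is listed earlier → (E).
Now (F) and (G) have their prerequisites met. (F) is listed earlier, so (F) next.
Ready: (C) and (G). (C) is listed earlier → (C).
Next only (G) has its prerequisites met → (G).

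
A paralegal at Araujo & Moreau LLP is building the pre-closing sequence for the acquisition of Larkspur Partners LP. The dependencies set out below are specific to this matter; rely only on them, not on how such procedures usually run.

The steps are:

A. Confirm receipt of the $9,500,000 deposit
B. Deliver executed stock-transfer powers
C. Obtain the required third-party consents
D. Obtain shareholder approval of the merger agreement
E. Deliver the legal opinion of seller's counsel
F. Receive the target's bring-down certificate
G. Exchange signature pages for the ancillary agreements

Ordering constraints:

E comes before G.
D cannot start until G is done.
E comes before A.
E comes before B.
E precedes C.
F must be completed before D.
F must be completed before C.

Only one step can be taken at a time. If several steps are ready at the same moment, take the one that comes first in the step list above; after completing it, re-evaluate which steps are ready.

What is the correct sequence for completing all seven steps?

E → A → B → F → C → G → D

Nothing is required for E and F. E is listed earlier → E first.
A, B and G now also ready, so the ready set is {A, B, F, G}; A is listed earlier → A.
Now B, F and G have their prerequisites met. B is listed earlier, so B next.
F and G are both available; F is listed earlier → F.
Ready: C and G. C is listed earlier → C.
G needed E, now all done → G.
That leaves D as the only ready step → D.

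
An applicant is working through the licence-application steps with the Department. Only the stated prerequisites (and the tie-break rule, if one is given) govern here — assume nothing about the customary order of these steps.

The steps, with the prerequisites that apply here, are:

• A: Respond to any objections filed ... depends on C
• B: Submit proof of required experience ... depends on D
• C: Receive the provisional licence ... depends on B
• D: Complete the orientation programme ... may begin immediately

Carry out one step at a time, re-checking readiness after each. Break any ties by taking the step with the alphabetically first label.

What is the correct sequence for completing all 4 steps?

D B C A

D is the only step with nothing outstanding, so it goes first.
That leaves B as the only ready step → B.
C is the only step now ready → C.
A is the only step now ready → A.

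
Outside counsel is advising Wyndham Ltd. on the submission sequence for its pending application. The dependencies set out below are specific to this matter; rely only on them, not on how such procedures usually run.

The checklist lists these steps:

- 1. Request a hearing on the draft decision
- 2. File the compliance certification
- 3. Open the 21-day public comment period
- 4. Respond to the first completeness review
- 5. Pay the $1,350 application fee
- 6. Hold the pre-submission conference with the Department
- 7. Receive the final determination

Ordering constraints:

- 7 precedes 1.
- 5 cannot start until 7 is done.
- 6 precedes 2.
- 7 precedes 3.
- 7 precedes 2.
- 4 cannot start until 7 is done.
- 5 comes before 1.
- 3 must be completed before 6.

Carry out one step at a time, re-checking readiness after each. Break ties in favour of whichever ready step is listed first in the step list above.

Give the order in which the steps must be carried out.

7 3 4 5 1 6 2

Only 7 has no prerequisites, so it is first.
Ready: 3, 4 and 5. 3 is listed earlier → 3.
6 now also ready, so the ready set is {4, 5, 6}; 4 is listed earlier → 4.
5 and 6 are both available; 5 is listed earlier → 5.
Now 1 and 6 have their prerequisites met. 1 is listed earlier, so 1 next.
6 needed 3, now all done → 6.
That leaves 2 as the only ready step → 2.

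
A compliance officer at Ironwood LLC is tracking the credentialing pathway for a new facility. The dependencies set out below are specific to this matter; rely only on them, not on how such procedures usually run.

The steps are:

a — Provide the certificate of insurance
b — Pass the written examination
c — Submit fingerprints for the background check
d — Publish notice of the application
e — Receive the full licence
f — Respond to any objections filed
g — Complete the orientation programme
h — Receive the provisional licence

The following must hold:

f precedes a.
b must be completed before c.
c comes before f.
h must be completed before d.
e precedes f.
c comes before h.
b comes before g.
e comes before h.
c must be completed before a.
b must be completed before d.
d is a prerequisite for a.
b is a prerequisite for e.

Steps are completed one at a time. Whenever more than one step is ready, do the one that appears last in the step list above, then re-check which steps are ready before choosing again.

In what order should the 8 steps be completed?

b → g → e → c → h → f → d → a

b is the only step with nothing outstanding, so it goes first.
Now g, e and c have their prerequisites met. g is listed later, so g next.
Now e and c have their prerequisites met. e is listed later, so e next.
c is the only step now ready → c.
h and f are both available; h is listed later → h.
f and d are both available; f is listed later → f.
d is the only step now ready → d.
Next only a has its prerequisites met → a.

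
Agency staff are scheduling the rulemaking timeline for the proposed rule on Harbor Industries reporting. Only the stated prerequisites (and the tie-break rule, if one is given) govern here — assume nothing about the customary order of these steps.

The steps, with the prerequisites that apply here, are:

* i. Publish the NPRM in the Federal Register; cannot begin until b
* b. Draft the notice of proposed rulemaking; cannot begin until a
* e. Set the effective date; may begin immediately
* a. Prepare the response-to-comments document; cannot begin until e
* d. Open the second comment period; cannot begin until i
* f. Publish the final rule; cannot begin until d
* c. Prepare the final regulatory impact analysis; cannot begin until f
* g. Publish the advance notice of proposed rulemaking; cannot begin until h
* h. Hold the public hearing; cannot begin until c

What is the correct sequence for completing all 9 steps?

e → a → b → i → d → f → c → h → g

Only e has no prerequisites, so it is first.
a needed e, now all done → a.
Next only b has its prerequisites met → b.
i is the only step now ready → i.
That leaves d as the only ready step → d.
f is the only step now ready → f.
c is the only step now ready → c.
h needed c, now all done → h.
g needed h, now all done → g.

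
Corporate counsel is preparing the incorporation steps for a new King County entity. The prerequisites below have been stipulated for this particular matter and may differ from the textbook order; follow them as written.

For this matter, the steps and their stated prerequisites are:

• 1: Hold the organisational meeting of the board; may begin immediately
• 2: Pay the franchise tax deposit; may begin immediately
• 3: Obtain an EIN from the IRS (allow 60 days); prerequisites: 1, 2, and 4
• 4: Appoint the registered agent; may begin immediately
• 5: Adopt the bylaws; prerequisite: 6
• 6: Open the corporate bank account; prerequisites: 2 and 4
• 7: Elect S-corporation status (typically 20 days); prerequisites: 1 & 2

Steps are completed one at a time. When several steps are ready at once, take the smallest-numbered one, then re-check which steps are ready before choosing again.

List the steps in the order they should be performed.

1 → 2 → 4 → 3 → 6 → 5 → 7

Nothing is required for 1, 2 and 4. 1 has the earlier label → 1 first.
Now 2 and 4 have their prerequisites met. 2 has the earlier label, so 2 next.
4 and 7 are both available; 4 has the earlier label → 4.
3 and 6 now also ready, so the ready set is {3, 6, 7}; 3 has the earlier label → 3.
Now 6 and 7 have their prerequisites met. 6 has the earlier label, so 6 next.
5 and 7 are both available; 5 has the earlier label → 5.
Next only 7 has its prerequisites met → 7.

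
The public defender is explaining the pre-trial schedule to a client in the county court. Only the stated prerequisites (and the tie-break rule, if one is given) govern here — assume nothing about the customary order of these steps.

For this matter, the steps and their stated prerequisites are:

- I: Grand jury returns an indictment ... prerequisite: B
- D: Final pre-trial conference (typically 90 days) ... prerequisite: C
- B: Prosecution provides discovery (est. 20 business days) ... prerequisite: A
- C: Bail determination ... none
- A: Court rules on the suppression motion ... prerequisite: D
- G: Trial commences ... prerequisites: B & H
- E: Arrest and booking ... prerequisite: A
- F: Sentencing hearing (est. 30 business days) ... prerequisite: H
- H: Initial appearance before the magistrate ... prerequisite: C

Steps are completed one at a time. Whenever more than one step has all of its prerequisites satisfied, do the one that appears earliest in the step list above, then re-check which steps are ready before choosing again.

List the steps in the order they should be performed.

Only C has no prerequisites, so it is first.
Now D and H have their prerequisites met. D is listed earlier, so D next.
Ready: A and H. A is listed earlier → A.
Ready: B, E and H. B is listed earlier → B.
I, E and H are all available; I is listed earlier → I.
Ready: E and H. E is listed earlier → E.
Next only H has its prerequisites met → H.
G and F are both available; G is listed earlier → G.
F is the only step now ready → F.

C → D → A → B → I → E → H → G → F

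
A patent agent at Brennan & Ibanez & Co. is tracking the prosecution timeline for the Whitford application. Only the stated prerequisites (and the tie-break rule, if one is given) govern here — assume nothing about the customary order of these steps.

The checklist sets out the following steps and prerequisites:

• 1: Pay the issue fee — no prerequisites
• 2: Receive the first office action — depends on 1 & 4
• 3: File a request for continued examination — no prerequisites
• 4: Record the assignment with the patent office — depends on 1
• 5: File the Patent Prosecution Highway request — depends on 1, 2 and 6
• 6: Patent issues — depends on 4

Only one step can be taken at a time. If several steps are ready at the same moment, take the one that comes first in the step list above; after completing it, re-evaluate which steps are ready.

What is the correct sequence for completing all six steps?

1 → 3 → 4 → 2 → 6 → 5

Nothing is required for 1 and 3. 1 is listed earlier → 1 first.
Ready: 3 and 4. 3 is listed earlier → 3.
That leaves 4 as the only ready step → 4.
Ready: 2 and 6. 2 is listed earlier → 2.
Next only 6 has its prerequisites met → 6.
5 needed 1, 2 and 6, now all done → 5.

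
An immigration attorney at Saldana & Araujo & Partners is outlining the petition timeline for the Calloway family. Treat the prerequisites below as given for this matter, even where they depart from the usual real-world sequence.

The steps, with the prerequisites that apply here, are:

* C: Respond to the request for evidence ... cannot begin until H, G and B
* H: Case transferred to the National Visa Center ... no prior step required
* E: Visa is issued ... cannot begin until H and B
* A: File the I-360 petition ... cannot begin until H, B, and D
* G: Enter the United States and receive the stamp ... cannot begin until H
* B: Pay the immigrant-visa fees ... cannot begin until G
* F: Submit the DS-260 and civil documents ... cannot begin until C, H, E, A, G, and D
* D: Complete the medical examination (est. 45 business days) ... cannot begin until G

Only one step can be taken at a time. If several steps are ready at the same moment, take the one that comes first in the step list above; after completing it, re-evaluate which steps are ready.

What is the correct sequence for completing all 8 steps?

H has no prerequisites → H first.
G is the only step now ready → G.
B and D are both available; B is listed earlier → B.
C and E now also ready, so the ready set is {C, E, D}; C is listed earlier → C.
Ready: E and D. E is listed earlier → E.
Next only D has its prerequisites met → D.
Next only A has its prerequisites met → A.
Next only F has its prerequisites met → F.

H, G, B, C, E, D, A, F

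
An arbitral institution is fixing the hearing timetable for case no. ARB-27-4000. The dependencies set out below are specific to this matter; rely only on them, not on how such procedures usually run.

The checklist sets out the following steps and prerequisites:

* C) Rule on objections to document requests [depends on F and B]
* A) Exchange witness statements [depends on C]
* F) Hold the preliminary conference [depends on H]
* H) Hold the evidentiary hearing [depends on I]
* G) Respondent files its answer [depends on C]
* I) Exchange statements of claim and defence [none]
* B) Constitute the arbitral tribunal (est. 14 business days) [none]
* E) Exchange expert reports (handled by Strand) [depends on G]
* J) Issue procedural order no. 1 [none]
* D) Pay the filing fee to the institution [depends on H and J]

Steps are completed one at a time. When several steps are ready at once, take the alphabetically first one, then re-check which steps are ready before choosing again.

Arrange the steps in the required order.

Nothing is required for B, I and J. B has the earlier label → B first.
Ready: I and J. I has the earlier label → I.
H now also ready, so the ready set is {H, J}; H has the earlier label → H.
Now F and J have their prerequisites met. F has the earlier label, so F next.
Now C and J have their prerequisites met. C has the earlier label, so C next.
Now A, G and J have their prerequisites met. A has the earlier label, so A next.
Now G and J have their prerequisites met. G has the earlier label, so G next.
E now also ready, so the ready set is {E, J}; E has the earlier label → E.
Next only J has its prerequisites met → J.
Next only D has its prerequisites met → D.

B I H F C A G E J D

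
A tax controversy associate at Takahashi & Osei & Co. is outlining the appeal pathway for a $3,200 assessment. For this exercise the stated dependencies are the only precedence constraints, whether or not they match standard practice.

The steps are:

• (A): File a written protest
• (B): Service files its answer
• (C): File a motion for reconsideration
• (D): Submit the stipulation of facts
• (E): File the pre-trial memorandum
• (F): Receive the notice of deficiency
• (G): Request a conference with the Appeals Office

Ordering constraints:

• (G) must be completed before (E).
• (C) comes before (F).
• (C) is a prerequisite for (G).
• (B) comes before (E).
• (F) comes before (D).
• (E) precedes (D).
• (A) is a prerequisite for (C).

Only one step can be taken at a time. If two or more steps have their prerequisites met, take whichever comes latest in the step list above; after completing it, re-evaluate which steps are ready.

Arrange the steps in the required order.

(B), (A), (C), (G), (F), (E), (D)

(B) and (A) have no prerequisites; (B) is listed later, so (B) is first.
(A) is the only step now ready → (A).
That leaves (C) as the only ready step → (C).
Now (G) and (F) have their prerequisites met. (G) is listed later, so (G) next.
(E) now also ready, so the ready set is {(F), (E)}; (F) is listed later → (F).
(E) needed (G) and (B), now all done → (E).
(D) is the only step now ready → (D).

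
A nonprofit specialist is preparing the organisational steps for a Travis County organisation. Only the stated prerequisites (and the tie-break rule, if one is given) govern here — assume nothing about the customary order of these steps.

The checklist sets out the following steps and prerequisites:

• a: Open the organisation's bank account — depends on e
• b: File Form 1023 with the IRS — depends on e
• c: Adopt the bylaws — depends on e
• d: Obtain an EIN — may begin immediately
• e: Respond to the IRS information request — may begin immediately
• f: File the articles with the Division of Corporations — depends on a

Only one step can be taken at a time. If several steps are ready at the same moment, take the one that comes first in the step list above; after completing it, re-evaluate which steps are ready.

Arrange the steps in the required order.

d, e, a, b, c, f

Nothing is required for d and e. d is listed earlier → d first.
That leaves e as the only ready step → e.
Now a, b and c have their prerequisites met. a is listed earlier, so a next.
b, c and f are all available; b is listed earlier → b.
Ready: c and f. c is listed earlier → c.
f needed a, now all done → f.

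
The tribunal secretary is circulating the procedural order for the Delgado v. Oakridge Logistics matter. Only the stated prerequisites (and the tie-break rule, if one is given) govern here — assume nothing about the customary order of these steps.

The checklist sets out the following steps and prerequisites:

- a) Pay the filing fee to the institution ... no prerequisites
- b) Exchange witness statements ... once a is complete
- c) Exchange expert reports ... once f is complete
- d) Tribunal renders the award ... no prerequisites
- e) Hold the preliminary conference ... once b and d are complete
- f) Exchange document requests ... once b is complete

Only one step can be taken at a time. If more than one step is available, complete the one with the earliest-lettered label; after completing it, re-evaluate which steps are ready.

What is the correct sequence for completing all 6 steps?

Nothing is required for a and d. a has the earlier label → a first.
b and d are both available; b has the earlier label → b.
f now also ready, so the ready set is {d, f}; d has the earlier label → d.
e now also ready, so the ready set is {e, f}; e has the earlier label → e.
f needed b, now all done → f.
Next only c has its prerequisites met → c.

a b d e f c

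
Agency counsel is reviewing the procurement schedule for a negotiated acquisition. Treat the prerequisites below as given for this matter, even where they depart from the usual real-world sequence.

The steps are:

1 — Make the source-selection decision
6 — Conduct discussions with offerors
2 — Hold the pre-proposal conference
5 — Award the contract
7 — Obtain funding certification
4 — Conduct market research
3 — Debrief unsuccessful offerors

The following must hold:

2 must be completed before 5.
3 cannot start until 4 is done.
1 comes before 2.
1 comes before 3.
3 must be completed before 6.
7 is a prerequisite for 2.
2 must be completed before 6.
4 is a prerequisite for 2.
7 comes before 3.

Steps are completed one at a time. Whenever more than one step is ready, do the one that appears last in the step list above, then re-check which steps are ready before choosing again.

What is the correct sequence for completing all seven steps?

Nothing is required for 4, 7 and 1. 4 is listed later → 4 first.
Ready: 7 and 1. 7 is listed later → 7.
That leaves 1 as the only ready step → 1.
Ready: 3 and 2. 3 is listed later → 3.
2 is the only step now ready → 2.
5 and 6 are both available; 5 is listed later → 5.
That leaves 6 as the only ready step → 6.

4, 7, 1, 3, 2, 5, 6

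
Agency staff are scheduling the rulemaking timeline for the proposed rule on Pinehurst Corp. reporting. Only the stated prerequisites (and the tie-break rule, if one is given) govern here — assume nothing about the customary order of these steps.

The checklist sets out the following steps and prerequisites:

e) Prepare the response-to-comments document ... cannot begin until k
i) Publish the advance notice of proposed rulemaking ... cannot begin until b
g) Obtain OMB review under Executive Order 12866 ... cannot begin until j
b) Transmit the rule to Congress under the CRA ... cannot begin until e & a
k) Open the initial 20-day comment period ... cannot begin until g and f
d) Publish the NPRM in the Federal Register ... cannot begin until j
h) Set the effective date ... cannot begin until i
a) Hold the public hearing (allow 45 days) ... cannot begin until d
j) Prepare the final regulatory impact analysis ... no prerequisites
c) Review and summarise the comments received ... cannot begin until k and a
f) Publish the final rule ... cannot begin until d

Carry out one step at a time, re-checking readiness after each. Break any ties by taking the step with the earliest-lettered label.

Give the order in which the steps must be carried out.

j, d, a, f, g, k, c, e, b, i, h

j has no prerequisites → j first.
d and g are both available; d has the earlier label → d.
Now a, f and g have their prerequisites met. a has the earlier label, so a next.
Now f and g have their prerequisites met. f has the earlier label, so f next.
Next only g has its prerequisites met → g.
k needed f and g, now all done → k.
c and e are both available; c has the earlier label → c.
e needed k, now all done → e.
That leaves b as the only ready step → b.
That leaves i as the only ready step → i.
Next only h has its prerequisites met → h.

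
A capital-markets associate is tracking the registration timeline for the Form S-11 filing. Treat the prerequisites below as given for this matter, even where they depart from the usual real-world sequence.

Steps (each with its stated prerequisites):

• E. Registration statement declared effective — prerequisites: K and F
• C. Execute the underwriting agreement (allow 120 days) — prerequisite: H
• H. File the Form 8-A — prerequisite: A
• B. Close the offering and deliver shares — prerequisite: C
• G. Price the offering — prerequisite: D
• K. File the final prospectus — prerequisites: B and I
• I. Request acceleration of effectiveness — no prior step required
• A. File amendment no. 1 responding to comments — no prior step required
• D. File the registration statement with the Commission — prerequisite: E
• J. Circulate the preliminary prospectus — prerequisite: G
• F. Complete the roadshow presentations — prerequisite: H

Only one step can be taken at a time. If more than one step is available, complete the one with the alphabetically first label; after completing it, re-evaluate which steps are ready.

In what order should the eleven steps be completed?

Nothing is required for A and I. A has the earlier label → A first.
H now also ready, so the ready set is {H, I}; H has the earlier label → H.
Now C, F and I have their prerequisites met. C has the earlier label, so C next.
B, F and I are all available; B has the earlier label → B.
Now F and I have their prerequisites met. F has the earlier label, so F next.
That leaves I as the only ready step → I.
K needed B and I, now all done → K.
E needed F and K, now all done → E.
D needed E, now all done → D.
G is the only step now ready → G.
J needed G, now all done → J.

A, H, C, B, F, I, K, E, D, G, J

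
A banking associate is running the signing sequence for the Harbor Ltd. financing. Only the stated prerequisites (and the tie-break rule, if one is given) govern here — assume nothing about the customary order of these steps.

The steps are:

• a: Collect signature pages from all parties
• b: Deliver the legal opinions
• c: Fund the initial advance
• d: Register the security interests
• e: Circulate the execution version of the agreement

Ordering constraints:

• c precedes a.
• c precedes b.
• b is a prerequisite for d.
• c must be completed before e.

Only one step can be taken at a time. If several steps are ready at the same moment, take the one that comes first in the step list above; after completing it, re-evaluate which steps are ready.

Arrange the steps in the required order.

c is the only step with nothing outstanding, so it goes first.
Now a, b and e have their prerequisites met. a is listed earlier, so a next.
b and e are both available; b is listed earlier → b.
d and e are both available; d is listed earlier → d.
e needed c, now all done → e.

c a b d e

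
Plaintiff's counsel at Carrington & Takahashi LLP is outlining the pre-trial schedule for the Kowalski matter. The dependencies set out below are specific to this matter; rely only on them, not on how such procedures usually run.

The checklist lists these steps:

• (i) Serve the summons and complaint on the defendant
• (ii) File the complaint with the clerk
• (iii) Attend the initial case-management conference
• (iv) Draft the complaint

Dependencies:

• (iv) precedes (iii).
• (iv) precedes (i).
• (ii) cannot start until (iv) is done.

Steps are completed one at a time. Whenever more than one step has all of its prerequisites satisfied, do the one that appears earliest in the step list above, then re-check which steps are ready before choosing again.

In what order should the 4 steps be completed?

(iv), (i), (ii), (iii)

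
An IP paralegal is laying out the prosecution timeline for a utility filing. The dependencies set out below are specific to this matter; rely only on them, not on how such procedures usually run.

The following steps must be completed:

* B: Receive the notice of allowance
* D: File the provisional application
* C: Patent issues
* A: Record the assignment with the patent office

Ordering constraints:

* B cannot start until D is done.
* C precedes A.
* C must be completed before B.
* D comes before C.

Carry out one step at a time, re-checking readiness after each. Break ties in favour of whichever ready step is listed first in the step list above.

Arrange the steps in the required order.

D C B A

D has no prerequisites → D first.
C needed D, now all done → C.
B and A are both available; B is listed earlier → B.
That leaves A as the only ready step → A.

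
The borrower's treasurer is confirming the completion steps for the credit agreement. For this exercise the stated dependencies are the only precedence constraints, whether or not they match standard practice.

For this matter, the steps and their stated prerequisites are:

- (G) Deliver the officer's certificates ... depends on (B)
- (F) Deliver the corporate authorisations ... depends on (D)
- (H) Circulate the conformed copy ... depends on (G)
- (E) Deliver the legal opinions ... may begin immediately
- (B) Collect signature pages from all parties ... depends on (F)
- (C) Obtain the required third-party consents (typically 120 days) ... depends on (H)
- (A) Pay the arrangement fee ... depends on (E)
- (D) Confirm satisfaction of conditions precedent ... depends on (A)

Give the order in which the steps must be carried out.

Only (E) has no prerequisites, so it is first.
Next only (A) has its prerequisites met → (A).
(D) is the only step now ready → (D).
That leaves (F) as the only ready step → (F).
(B) is the only step now ready → (B).
(G) is the only step now ready → (G).
(H) is the only step now ready → (H).
(C) is the only step now ready → (C).

(E), (A), (D), (F), (B), (G), (H), (C)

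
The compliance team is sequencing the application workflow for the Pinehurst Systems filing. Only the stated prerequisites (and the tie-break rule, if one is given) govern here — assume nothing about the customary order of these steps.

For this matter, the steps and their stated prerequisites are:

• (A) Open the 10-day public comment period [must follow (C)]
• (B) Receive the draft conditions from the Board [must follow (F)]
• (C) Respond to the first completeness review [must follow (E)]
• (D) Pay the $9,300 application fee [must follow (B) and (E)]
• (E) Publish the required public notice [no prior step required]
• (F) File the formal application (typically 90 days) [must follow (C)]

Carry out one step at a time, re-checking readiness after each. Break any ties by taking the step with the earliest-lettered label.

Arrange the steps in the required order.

(E) → (C) → (A) → (F) → (B) → (D)

Only (E) has no prerequisites, so it is first.
(C) is the only step now ready → (C).
Now (A) and (F) have their prerequisites met. (A) has the earlier label, so (A) next.
That leaves (F) as the only ready step → (F).
Next only (B) has its prerequisites met → (B).
Next only (D) has its prerequisites met → (D).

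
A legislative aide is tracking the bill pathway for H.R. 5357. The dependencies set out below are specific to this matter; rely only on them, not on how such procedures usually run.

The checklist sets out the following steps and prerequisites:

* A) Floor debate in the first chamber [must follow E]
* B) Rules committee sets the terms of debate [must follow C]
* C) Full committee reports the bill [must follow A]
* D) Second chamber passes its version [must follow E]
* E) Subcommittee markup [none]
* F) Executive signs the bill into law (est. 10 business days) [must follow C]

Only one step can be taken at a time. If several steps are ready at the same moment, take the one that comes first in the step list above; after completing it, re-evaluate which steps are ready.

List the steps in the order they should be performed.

E, A, C, B, D, F

E is the only step with nothing outstanding, so it goes first.
Now A and D have their prerequisites met. A is listed earlier, so A next.
C and D are both available; C is listed earlier → C.
B and F now also ready, so the ready set is {B, D, F}; B is listed earlier → B.
Ready: D and F. D is listed earlier → D.
F needed C, now all done → F.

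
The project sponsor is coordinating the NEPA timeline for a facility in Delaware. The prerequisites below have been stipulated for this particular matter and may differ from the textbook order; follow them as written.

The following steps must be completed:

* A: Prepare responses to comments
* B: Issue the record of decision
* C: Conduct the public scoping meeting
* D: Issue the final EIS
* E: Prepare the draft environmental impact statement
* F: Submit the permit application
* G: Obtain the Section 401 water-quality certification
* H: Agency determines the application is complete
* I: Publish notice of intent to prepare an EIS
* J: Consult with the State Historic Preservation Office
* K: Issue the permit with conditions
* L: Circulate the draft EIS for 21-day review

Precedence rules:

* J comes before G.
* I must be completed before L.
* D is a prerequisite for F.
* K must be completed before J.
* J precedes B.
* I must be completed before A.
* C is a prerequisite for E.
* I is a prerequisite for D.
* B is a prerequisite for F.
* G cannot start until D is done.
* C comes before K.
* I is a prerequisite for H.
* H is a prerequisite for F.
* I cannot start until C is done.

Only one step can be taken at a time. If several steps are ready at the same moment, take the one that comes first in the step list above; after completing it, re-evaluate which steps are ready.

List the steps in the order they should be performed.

C → E → I → A → D → H → K → J → B → F → G → L

C has no prerequisites → C first.
E, I and K are all available; E is listed earlier → E.
Ready: I and K. I is listed earlier → I.
A, D, H and L now also ready, so the ready set is {A, D, H, K, L}; A is listed earlier → A.
Ready: D, H, K and L. D is listed earlier → D.
Ready: H, K and L. H is listed earlier → H.
Ready: K and L. K is listed earlier → K.
J and L are both available; J is listed earlier → J.
B and G now also ready, so the ready set is {B, G, L}; B is listed earlier → B.
Ready: F, G and L. F is listed earlier → F.
Ready: G and L. G is listed earlier → G.
L needed I, now all done → L.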